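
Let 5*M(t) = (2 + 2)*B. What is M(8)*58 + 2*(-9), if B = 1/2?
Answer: 26/5 ≈ 5.2000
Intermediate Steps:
B = ½ ≈ 0.50000
M(t) = ⅖ (M(t) = ((2 + 2)*(½))/5 = (4*(½))/5 = (⅕)*2 = ⅖)
M(8)*58 + 2*(-9) = (⅖)*58 + 2*(-9) = 116/5 - 18 = 26/5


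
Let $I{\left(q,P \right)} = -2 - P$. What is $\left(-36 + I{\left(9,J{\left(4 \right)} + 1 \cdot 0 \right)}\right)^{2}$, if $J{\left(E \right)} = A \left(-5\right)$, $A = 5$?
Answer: $169$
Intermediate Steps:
$J{\left(E \right)} = -25$ ($J{\left(E \right)} = 5 \left(-5\right) = -25$)
$\left(-36 + I{\left(9,J{\left(4 \right)} + 1 \cdot 0 \right)}\right)^{2} = \left(-36 - \left(-23 + 0\right)\right)^{2} = \left(-36 - -23\right)^{2} = \left(-36 + \left(-2 + 25\right)\right)^{2} = \left(-36 + 23\right)^{2} = \left(-13\right)^{2} = 169$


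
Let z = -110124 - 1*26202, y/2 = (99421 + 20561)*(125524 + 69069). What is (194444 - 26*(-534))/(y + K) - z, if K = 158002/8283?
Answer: 26363900515959558846/193388645710259 ≈ 1.3633e+5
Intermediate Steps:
y = 46695314652 (y = 2*((99421 + 20561)*(125524 + 69069)) = 2*(119982*194593) = 2*23347657326 = 46695314652)
K = 158002/8283 (K = 158002*(1/8283) = 158002/8283 ≈ 19.075)
z = -136326 (z = -110124 - 26202 = -136326)
(194444 - 26*(-534))/(y + K) - z = (194444 - 26*(-534))/(46695314652 + 158002/8283) - 1*(-136326) = (194444 + 13884)/(386777291420518/8283) + 136326 = 208328*(8283/386777291420518) + 136326 = 862790412/193388645710259 + 136326 = 26363900515959558846/193388645710259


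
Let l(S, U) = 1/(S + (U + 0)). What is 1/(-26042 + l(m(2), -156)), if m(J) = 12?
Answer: -144/3750049 ≈ -3.8399e-5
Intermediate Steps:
l(S, U) = 1/(S + U)
1/(-26042 + l(m(2), -156)) = 1/(-26042 + 1/(12 - 156)) = 1/(-26042 + 1/(-144)) = 1/(-26042 - 1/144) = 1/(-3750049/144) = -144/3750049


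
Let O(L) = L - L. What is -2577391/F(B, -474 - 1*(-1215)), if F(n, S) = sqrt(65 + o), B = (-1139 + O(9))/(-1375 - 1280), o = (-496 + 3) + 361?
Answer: 2577391*I*sqrt(67)/67 ≈ 3.1488e+5*I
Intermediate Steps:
o = -132 (o = -493 + 361 = -132)
O(L) = 0
B = 1139/2655 (B = (-1139 + 0)/(-1375 - 1280) = -1139/(-2655) = -1139*(-1/2655) = 1139/2655 ≈ 0.42900)
F(n, S) = I*sqrt(67) (F(n, S) = sqrt(65 - 132) = sqrt(-67) = I*sqrt(67))
-2577391/F(B, -474 - 1*(-1215)) = -2577391*(-I*sqrt(67)/67) = -(-2577391)*I*sqrt(67)/67 = 2577391*I*sqrt(67)/67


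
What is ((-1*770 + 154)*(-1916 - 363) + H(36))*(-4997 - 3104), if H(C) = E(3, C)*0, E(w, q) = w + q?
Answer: -11372702264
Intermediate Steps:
E(w, q) = q + w
H(C) = 0 (H(C) = (C + 3)*0 = (3 + C)*0 = 0)
((-1*770 + 154)*(-1916 - 363) + H(36))*(-4997 - 3104) = ((-1*770 + 154)*(-1916 - 363) + 0)*(-4997 - 3104) = ((-770 + 154)*(-2279) + 0)*(-8101) = (-616*(-2279) + 0)*(-8101) = (1403864 + 0)*(-8101) = 1403864*(-8101) = -11372702264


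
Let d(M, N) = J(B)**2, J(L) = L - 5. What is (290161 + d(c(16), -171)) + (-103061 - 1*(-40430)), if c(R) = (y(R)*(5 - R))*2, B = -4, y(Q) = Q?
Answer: 227611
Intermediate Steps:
J(L) = -5 + L
c(R) = 2*R*(5 - R) (c(R) = (R*(5 - R))*2 = 2*R*(5 - R))
d(M, N) = 81 (d(M, N) = (-5 - 4)**2 = (-9)**2 = 81)
(290161 + d(c(16), -171)) + (-103061 - 1*(-40430)) = (290161 + 81) + (-103061 - 1*(-40430)) = 290242 + (-103061 + 40430) = 290242 - 62631 = 227611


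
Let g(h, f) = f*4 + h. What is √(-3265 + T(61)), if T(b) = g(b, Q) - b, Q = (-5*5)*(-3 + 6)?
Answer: I*√3565 ≈ 59.708*I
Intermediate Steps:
Q = -75 (Q = -25*3 = -75)
g(h, f) = h + 4*f (g(h, f) = 4*f + h = h + 4*f)
T(b) = -300 (T(b) = (b + 4*(-75)) - b = (b - 300) - b = (-300 + b) - b = -300)
√(-3265 + T(61)) = √(-3265 - 300) = √(-3565) = I*√3565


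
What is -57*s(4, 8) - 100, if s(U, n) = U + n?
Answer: -784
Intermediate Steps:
-57*s(4, 8) - 100 = -57*(4 + 8) - 100 = -57*12 - 100 = -684 - 100 = -784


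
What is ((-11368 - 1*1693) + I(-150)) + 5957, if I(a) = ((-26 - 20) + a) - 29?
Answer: -7329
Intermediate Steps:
I(a) = -75 + a (I(a) = (-46 + a) - 29 = -75 + a)
((-11368 - 1*1693) + I(-150)) + 5957 = ((-11368 - 1*1693) + (-75 - 150)) + 5957 = ((-11368 - 1693) - 225) + 5957 = (-13061 - 225) + 5957 = -13286 + 5957 = -7329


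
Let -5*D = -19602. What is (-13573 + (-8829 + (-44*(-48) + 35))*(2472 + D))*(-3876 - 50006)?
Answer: 11511239968018/5 ≈ 2.3022e+12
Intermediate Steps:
D = 19602/5 (D = -1/5*(-19602) = 19602/5 ≈ 3920.4)
(-13573 + (-8829 + (-44*(-48) + 35))*(2472 + D))*(-3876 - 50006) = (-13573 + (-8829 + (-44*(-48) + 35))*(2472 + 19602/5))*(-3876 - 50006) = (-13573 + (-8829 + (2112 + 35))*(31962/5))*(-53882) = (-13573 + (-8829 + 2147)*(31962/5))*(-53882) = (-13573 - 6682*31962/5)*(-53882) = (-13573 - 213570084/5)*(-53882) = -213637949/5*(-53882) = 11511239968018/5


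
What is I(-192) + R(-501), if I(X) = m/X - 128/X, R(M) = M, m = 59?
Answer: -32041/64 ≈ -500.64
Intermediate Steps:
I(X) = -69/X (I(X) = 59/X - 128/X = -69/X)
I(-192) + R(-501) = -69/(-192) - 501 = -69*(-1/192) - 501 = 23/64 - 501 = -32041/64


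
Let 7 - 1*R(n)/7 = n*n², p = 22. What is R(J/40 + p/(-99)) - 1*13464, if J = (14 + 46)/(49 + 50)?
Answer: -104132006233/7762392 ≈ -13415.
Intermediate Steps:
J = 20/33 (J = 60/99 = 60*(1/99) = 20/33 ≈ 0.60606)
R(n) = 49 - 7*n³ (R(n) = 49 - 7*n*n² = 49 - 7*n³)
R(J/40 + p/(-99)) - 1*13464 = (49 - 7*((20/33)/40 + 22/(-99))³) - 1*13464 = (49 - 7*((20/33)*(1/40) + 22*(-1/99))³) - 13464 = (49 - 7*(1/66 - 2/9)³) - 13464 = (49 - 7*(-41/198)³) - 13464 = (49 - 7*(-68921/7762392)) - 13464 = (49 + 482447/7762392) - 13464 = 380839655/7762392 - 13464 = -104132006233/7762392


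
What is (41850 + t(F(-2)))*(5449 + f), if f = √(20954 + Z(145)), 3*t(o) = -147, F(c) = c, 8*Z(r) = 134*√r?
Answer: 227773649 + 41801*√(83816 + 67*√145)/2 ≈ 2.3385e+8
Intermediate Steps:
Z(r) = 67*√r/4 (Z(r) = (134*√r)/8 = 67*√r/4)
t(o) = -49 (t(o) = (⅓)*(-147) = -49)
f = √(20954 + 67*√145/4) ≈ 145.45
(41850 + t(F(-2)))*(5449 + f) = (41850 - 49)*(5449 + √(83816 + 67*√145)/2) = 41801*(5449 + √(83816 + 67*√145)/2) = 227773649 + 41801*√(83816 + 67*√145)/2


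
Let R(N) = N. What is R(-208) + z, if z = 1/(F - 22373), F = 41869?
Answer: -4055167/19496 ≈ -208.00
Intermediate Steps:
z = 1/19496 (z = 1/(41869 - 22373) = 1/19496 ≈ 5.1293e-5)
R(-208) + z = -208 + 1/19496 = -4055167/19496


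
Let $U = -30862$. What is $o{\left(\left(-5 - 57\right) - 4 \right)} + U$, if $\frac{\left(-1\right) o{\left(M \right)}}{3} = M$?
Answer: $-30664$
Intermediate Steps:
$o{\left(M \right)} = - 3 M$
$o{\left(\left(-5 - 57\right) - 4 \right)} + U = - 3 \left(\left(-5 - 57\right) - 4\right) - 30862 = - 3 \left(-62 - 4\right) - 30862 = \left(-3\right) \left(-66\right) - 30862 = 198 - 30862 = -30664$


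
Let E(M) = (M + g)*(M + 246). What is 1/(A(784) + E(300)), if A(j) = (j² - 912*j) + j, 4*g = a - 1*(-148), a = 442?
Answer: 1/144767 ≈ 6.9076e-6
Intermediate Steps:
g = 295/2 (g = (442 - 1*(-148))/4 = (442 + 148)/4 = (¼)*590 = 295/2 ≈ 147.50)
A(j) = j² - 911*j
E(M) = (246 + M)*(295/2 + M) (E(M) = (M + 295/2)*(M + 246) = (295/2 + M)*(246 + M) = (246 + M)*(295/2 + M))
1/(A(784) + E(300)) = 1/(784*(-911 + 784) + (36285 + 300² + (787/2)*300)) = 1/(784*(-127) + (36285 + 90000 + 118050)) = 1/(-99568 + 244335) = 1/144767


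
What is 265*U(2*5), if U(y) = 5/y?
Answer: 265/2 ≈ 132.50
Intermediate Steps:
265*U(2*5) = 265*(5/((2*5))) = 265*(5/10) = 265*(5*(⅒)) = 265*(½) = 265/2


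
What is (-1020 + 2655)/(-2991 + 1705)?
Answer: -1635/1286 ≈ -1.2714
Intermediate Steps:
(-1020 + 2655)/(-2991 + 1705) = 1635/(-1286) = 1635*(-1/1286) = -1635/1286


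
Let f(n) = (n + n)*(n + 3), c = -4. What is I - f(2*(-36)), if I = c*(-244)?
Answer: -8960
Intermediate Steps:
I = 976 (I = -4*(-244) = 976)
f(n) = 2*n*(3 + n) (f(n) = (2*n)*(3 + n) = 2*n*(3 + n))
I - f(2*(-36)) = 976 - 2*2*(-36)*(3 + 2*(-36)) = 976 - 2*(-72)*(3 - 72) = 976 - 2*(-72)*(-69) = 976 - 1*9936 = 976 - 9936 = -8960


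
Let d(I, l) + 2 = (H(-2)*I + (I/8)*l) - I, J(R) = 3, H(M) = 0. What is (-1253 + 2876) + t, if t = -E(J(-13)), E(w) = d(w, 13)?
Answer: 12985/8 ≈ 1623.1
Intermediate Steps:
d(I, l) = -2 - I + I*l/8 (d(I, l) = -2 + ((0*I + (I/8)*l) - I) = -2 + ((0 + (I*(⅛))*l) - I) = -2 + ((0 + (I/8)*l) - I) = -2 + ((0 + I*l/8) - I) = -2 + (I*l/8 - I) = -2 + (-I + I*l/8) = -2 - I + I*l/8)
E(w) = -2 + 5*w/8 (E(w) = -2 - w + (⅛)*w*13 = -2 - w + 13*w/8 = -2 + 5*w/8)
t = ⅛ (t = -(-2 + (5/8)*3) = -(-2 + 15/8) = -1*(-⅛) = ⅛ ≈ 0.12500)
(-1253 + 2876) + t = (-1253 + 2876) + ⅛ = 1623 + ⅛ = 12985/8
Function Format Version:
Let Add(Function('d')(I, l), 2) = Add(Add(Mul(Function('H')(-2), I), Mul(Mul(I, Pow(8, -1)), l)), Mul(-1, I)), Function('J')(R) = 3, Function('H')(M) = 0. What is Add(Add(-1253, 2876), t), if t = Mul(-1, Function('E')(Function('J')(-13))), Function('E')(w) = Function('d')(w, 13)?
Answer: Rational(12985, 8) ≈ 1623.1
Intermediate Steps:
Function('d')(I, l) = Add(-2, Mul(-1, I), Mul(Rational(1, 8), I, l)) (Function('d')(I, l) = Add(-2, Add(Add(Mul(0, I), Mul(Mul(I, Pow(8, -1)), l)), Mul(-1, I))) = Add(-2, Add(Add(0, Mul(Mul(I, Rational(1, 8)), l)), Mul(-1, I))) = Add(-2, Add(Add(0, Mul(Mul(Rational(1, 8), I), l)), Mul(-1, I))) = Add(-2, Add(Add(0, Mul(Rational(1, 8), I, l)), Mul(-1, I))) = Add(-2, Add(Mul(Rational(1, 8), I, l), Mul(-1, I))) = Add(-2, Add(Mul(-1, I), Mul(Rational(1, 8), I, l))) = Add(-2, Mul(-1, I), Mul(Rational(1, 8), I, l)))
Function('E')(w) = Add(-2, Mul(Rational(5, 8), w)) (Function('E')(w) = Add(-2, Mul(-1, w), Mul(Rational(1, 8), w, 13)) = Add(-2, Mul(-1, w), Mul(Rational(13, 8), w)) = Add(-2, Mul(Rational(5, 8), w)))
t = Rational(1, 8) (t = Mul(-1, Add(-2, Mul(Rational(5, 8), 3))) = Mul(-1, Add(-2, Rational(15, 8))) = Mul(-1, Rational(-1, 8)) = Rational(1, 8) ≈ 0.12500)
Add(Add(-1253, 2876), t) = Add(Add(-1253, 2876), Rational(1, 8)) = Add(1623, Rational(1, 8)) = Rational(12985, 8)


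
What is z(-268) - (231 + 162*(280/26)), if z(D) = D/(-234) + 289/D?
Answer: -61945297/31356 ≈ -1975.5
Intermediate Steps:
z(D) = 289/D - D/234 (z(D) = D*(-1/234) + 289/D = -D/234 + 289/D = 289/D - D/234)
z(-268) - (231 + 162*(280/26)) = (289/(-268) - 1/234*(-268)) - (231 + 162*(280/26)) = (289*(-1/268) + 134/117) - (231 + 162*(280*(1/26))) = (-289/268 + 134/117) - (231 + 162*(140/13)) = 2099/31356 - (231 + 22680/13) = 2099/31356 - 1*25683/13 = 2099/31356 - 25683/13 = -61945297/31356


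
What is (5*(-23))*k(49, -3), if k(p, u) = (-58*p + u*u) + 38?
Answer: 321425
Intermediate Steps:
k(p, u) = 38 + u**2 - 58*p (k(p, u) = (-58*p + u**2) + 38 = (u**2 - 58*p) + 38 = 38 + u**2 - 58*p)
(5*(-23))*k(49, -3) = (5*(-23))*(38 + (-3)**2 - 58*49) = -115*(38 + 9 - 2842) = -115*(-2795) = 321425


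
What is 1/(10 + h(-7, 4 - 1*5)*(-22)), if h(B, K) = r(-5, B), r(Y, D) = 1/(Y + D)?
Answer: 6/71 ≈ 0.084507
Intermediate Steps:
r(Y, D) = 1/(D + Y)
h(B, K) = 1/(-5 + B) (h(B, K) = 1/(B - 5) = 1/(-5 + B))
1/(10 + h(-7, 4 - 1*5)*(-22)) = 1/(10 - 22/(-5 - 7)) = 1/(10 - 22/(-12)) = 1/(10 - 1/12*(-22)) = 1/(10 + 11/6) = 1/(71/6) = 6/71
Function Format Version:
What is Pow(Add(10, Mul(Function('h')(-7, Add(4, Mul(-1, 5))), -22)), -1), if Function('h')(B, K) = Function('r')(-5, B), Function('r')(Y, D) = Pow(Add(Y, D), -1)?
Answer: Rational(6, 71) ≈ 0.084507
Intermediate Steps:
Function('r')(Y, D) = Pow(Add(D, Y), -1)
Function('h')(B, K) = Pow(Add(-5, B), -1) (Function('h')(B, K) = Pow(Add(B, -5), -1) = Pow(Add(-5, B), -1))
Pow(Add(10, Mul(Function('h')(-7, Add(4, Mul(-1, 5))), -22)), -1) = Pow(Add(10, Mul(Pow(Add(-5, -7), -1), -22)), -1) = Pow(Add(10, Mul(Pow(-12, -1), -22)), -1) = Pow(Add(10, Mul(Rational(-1, 12), -22)), -1) = Pow(Add(10, Rational(11, 6)), -1) = Pow(Rational(71, 6), -1) = Rational(6, 71)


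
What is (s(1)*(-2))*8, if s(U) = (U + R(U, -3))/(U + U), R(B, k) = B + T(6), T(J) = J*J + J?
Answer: -352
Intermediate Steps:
T(J) = J + J² (T(J) = J² + J = J + J²)
R(B, k) = 42 + B (R(B, k) = B + 6*(1 + 6) = B + 6*7 = B + 42 = 42 + B)
s(U) = (42 + 2*U)/(2*U) (s(U) = (U + (42 + U))/(U + U) = (42 + 2*U)/((2*U)) = (42 + 2*U)*(1/(2*U)) = (42 + 2*U)/(2*U))
(s(1)*(-2))*8 = (((21 + 1)/1)*(-2))*8 = ((1*22)*(-2))*8 = (22*(-2))*8 = -44*8 = -352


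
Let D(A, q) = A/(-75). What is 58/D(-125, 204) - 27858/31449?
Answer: 1777612/52415 ≈ 33.914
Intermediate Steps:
D(A, q) = -A/75 (D(A, q) = A*(-1/75) = -A/75)
58/D(-125, 204) - 27858/31449 = 58/((-1/75*(-125))) - 27858/31449 = 58/(5/3) - 27858*1/31449 = 58*(⅗) - 9286/10483 = 174/5 - 9286/10483 = 1777612/52415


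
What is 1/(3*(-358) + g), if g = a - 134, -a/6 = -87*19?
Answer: 1/8710 ≈ 0.00011481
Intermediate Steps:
a = 9918 (a = -(-522)*19 = -6*(-1653) = 9918)
g = 9784 (g = 9918 - 134 = 9784)
1/(3*(-358) + g) = 1/(3*(-358) + 9784) = 1/(-1074 + 9784) = 1/8710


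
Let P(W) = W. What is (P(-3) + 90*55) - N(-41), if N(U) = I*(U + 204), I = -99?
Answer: 21084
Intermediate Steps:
N(U) = -20196 - 99*U (N(U) = -99*(U + 204) = -99*(204 + U) = -20196 - 99*U)
(P(-3) + 90*55) - N(-41) = (-3 + 90*55) - (-20196 - 99*(-41)) = (-3 + 4950) - (-20196 + 4059) = 4947 - 1*(-16137) = 4947 + 16137 = 21084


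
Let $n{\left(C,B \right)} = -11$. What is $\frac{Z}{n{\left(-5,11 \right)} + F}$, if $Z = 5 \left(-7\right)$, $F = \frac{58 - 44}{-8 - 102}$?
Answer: $\frac{1925}{612} \approx 3.1454$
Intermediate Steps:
$F = - \frac{7}{55}$ ($F = \frac{14}{-110} = 14 \left(- \frac{1}{110}\right) = - \frac{7}{55} \approx -0.12727$)
$Z = -35$
$\frac{Z}{n{\left(-5,11 \right)} + F} = - \frac{35}{-11 - \frac{7}{55}} = - \frac{35}{- \frac{612}{55}} = \left(-35\right) \left(- \frac{55}{612}\right) = \frac{1925}{612}$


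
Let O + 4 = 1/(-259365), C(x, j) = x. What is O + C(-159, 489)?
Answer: -42276496/259365 ≈ -163.00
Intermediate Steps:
O = -1037461/259365 (O = -4 + 1/(-259365) = -4 - 1/259365 = -1037461/259365 ≈ -4.0000)
O + C(-159, 489) = -1037461/259365 - 159 = -42276496/259365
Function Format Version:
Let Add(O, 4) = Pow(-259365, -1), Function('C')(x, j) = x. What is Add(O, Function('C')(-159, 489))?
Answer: Rational(-42276496, 259365) ≈ -163.00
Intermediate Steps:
O = Rational(-1037461, 259365) (O = Add(-4, Pow(-259365, -1)) = Add(-4, Rational(-1, 259365)) = Rational(-1037461, 259365) ≈ -4.0000)
Add(O, Function('C')(-159, 489)) = Add(Rational(-1037461, 259365), -159) = Rational(-42276496, 259365)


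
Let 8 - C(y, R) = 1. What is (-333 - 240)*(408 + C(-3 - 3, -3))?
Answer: -237795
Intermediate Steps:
C(y, R) = 7 (C(y, R) = 8 - 1*1 = 8 - 1 = 7)
(-333 - 240)*(408 + C(-3 - 3, -3)) = (-333 - 240)*(408 + 7) = -573*415 = -237795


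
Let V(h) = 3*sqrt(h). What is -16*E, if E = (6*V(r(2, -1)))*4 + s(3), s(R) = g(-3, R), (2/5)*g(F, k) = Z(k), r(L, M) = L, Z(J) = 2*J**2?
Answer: -720 - 1152*sqrt(2) ≈ -2349.2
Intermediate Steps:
g(F, k) = 5*k**2 (g(F, k) = 5*(2*k**2)/2 = 5*k**2)
s(R) = 5*R**2
E = 45 + 72*sqrt(2) (E = (6*(3*sqrt(2)))*4 + 5*3**2 = (18*sqrt(2))*4 + 5*9 = 72*sqrt(2) + 45 = 45 + 72*sqrt(2) ≈ 146.82)
-16*E = -16*(45 + 72*sqrt(2)) = -720 - 1152*sqrt(2)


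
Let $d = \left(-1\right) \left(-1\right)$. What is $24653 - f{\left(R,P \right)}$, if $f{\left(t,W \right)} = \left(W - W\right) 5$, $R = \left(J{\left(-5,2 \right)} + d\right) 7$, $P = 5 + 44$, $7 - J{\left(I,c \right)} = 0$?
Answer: $24653$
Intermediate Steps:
$J{\left(I,c \right)} = 7$ ($J{\left(I,c \right)} = 7 - 0 = 7 + 0 = 7$)
$P = 49$
$d = 1$
$R = 56$ ($R = \left(7 + 1\right) 7 = 8 \cdot 7 = 56$)
$f{\left(t,W \right)} = 0$ ($f{\left(t,W \right)} = 0 \cdot 5 = 0$)
$24653 - f{\left(R,P \right)} = 24653 - 0 = 24653 + 0 = 24653$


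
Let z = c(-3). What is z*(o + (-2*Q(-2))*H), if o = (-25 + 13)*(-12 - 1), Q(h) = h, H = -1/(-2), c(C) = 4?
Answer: 632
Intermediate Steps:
H = ½ (H = -1*(-½) = ½ ≈ 0.50000)
z = 4
o = 156 (o = -12*(-13) = 156)
z*(o + (-2*Q(-2))*H) = 4*(156 - 2*(-2)*(½)) = 4*(156 + 4*(½)) = 4*(156 + 2) = 4*158 = 632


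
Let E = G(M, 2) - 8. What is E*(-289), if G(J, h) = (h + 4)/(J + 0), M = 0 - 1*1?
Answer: 4046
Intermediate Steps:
M = -1 (M = 0 - 1 = -1)
G(J, h) = (4 + h)/J
E = -14 (E = (4 + 2)/(-1) - 8 = -1*6 - 8 = -6 - 8 = -14)
E*(-289) = -14*(-289) = 4046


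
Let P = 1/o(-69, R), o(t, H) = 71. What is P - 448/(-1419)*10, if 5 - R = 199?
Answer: 319499/100749 ≈ 3.1712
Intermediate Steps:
R = -194 (R = 5 - 1*199 = 5 - 199 = -194)
P = 1/71 ≈ 0.014085
P - 448/(-1419)*10 = 1/71 - 448/(-1419)*10 = 1/71 - 448*(-1/1419)*10 = 1/71 + (448/1419)*10 = 1/71 + 4480/1419 = 319499/100749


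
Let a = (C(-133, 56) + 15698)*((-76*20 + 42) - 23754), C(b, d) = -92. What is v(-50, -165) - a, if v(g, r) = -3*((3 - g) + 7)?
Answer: 393770412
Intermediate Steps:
v(g, r) = -30 + 3*g (v(g, r) = -3*(10 - g) = -30 + 3*g)
a = -393770592 (a = (-92 + 15698)*((-76*20 + 42) - 23754) = 15606*((-1520 + 42) - 23754) = 15606*(-1478 - 23754) = 15606*(-25232) = -393770592)
v(-50, -165) - a = (-30 + 3*(-50)) - 1*(-393770592) = (-30 - 150) + 393770592 = -180 + 393770592 = 393770412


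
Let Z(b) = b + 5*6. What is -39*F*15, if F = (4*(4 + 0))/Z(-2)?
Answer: -2340/7 ≈ -334.29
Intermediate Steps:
Z(b) = 30 + b (Z(b) = b + 30 = 30 + b)
F = 4/7 (F = (4*(4 + 0))/(30 - 2) = (4*4)/28 = 16*(1/28) = 4/7 ≈ 0.57143)
-39*F*15 = -39*4/7*15 = -156/7*15 = -2340/7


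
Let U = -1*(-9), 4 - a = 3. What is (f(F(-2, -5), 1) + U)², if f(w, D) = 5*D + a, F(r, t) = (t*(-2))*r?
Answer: 225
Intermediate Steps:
F(r, t) = -2*r*t (F(r, t) = (-2*t)*r = -2*r*t)
a = 1 (a = 4 - 1*3 = 4 - 3 = 1)
f(w, D) = 1 + 5*D (f(w, D) = 5*D + 1 = 1 + 5*D)
U = 9
(f(F(-2, -5), 1) + U)² = ((1 + 5*1) + 9)² = ((1 + 5) + 9)² = (6 + 9)² = 15² = 225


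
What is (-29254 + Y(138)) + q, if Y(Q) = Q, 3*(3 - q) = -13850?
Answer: -73489/3 ≈ -24496.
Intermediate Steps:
q = 13859/3 (q = 3 - ⅓*(-13850) = 3 + 13850/3 = 13859/3 ≈ 4619.7)
(-29254 + Y(138)) + q = (-29254 + 138) + 13859/3 = -29116 + 13859/3 = -73489/3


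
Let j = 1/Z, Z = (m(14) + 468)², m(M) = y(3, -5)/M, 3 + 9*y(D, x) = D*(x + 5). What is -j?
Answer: -1764/386319025 ≈ -4.5662e-6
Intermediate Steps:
y(D, x) = -⅓ + D*(5 + x)/9 (y(D, x) = -⅓ + (D*(x + 5))/9 = -⅓ + (D*(5 + x))/9 = -⅓ + D*(5 + x)/9)
m(M) = -1/(3*M) (m(M) = (-⅓ + (5/9)*3 + (⅑)*3*(-5))/M = (-⅓ + 5/3 - 5/3)/M = -1/(3*M))
Z = 386319025/1764 (Z = (-⅓/14 + 468)² = (-⅓*1/14 + 468)² = (-1/42 + 468)² = (19655/42)² = 386319025/1764 ≈ 2.1900e+5)
j = 1764/386319025 (j = 1/(386319025/1764) = 1764/386319025 ≈ 4.5662e-6)
-j = -1*1764/386319025 = -1764/386319025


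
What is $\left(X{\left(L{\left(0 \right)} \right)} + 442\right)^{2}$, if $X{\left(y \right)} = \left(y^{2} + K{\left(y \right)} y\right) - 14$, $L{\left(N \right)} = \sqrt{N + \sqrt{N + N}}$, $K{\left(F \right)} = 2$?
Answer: $183184$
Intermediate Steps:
$L{\left(N \right)} = \sqrt{N + \sqrt{2} \sqrt{N}}$ ($L{\left(N \right)} = \sqrt{N + \sqrt{2 N}} = \sqrt{N + \sqrt{2} \sqrt{N}}$)
$X{\left(y \right)} = -14 + y^{2} + 2 y$ ($X{\left(y \right)} = \left(y^{2} + 2 y\right) - 14 = -14 + y^{2} + 2 y$)
$\left(X{\left(L{\left(0 \right)} \right)} + 442\right)^{2} = \left(\left(-14 + \left(\sqrt{0 + \sqrt{2} \sqrt{0}}\right)^{2} + 2 \sqrt{0 + \sqrt{2} \sqrt{0}}\right) + 442\right)^{2} = \left(\left(-14 + \left(\sqrt{0 + \sqrt{2} \cdot 0}\right)^{2} + 2 \sqrt{0 + \sqrt{2} \cdot 0}\right) + 442\right)^{2} = \left(\left(-14 + \left(\sqrt{0 + 0}\right)^{2} + 2 \sqrt{0 + 0}\right) + 442\right)^{2} = \left(\left(-14 + \left(\sqrt{0}\right)^{2} + 2 \sqrt{0}\right) + 442\right)^{2} = \left(\left(-14 + 0^{2} + 2 \cdot 0\right) + 442\right)^{2} = \left(\left(-14 + 0 + 0\right) + 442\right)^{2} = \left(-14 + 442\right)^{2} = 428^{2} = 183184$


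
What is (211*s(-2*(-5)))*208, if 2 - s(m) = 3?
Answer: -43888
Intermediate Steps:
s(m) = -1 (s(m) = 2 - 1*3 = 2 - 3 = -1)
(211*s(-2*(-5)))*208 = (211*(-1))*208 = -211*208 = -43888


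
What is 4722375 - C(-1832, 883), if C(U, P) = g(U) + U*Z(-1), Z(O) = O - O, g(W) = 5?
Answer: 4722370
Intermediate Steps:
Z(O) = 0
C(U, P) = 5 (C(U, P) = 5 + U*0 = 5 + 0 = 5)
4722375 - C(-1832, 883) = 4722375 - 1*5 = 4722375 - 5 = 4722370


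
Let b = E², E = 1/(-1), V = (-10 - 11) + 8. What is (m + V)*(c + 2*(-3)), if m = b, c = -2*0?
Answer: 72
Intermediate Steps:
c = 0
V = -13 (V = -21 + 8 = -13)
E = -1
b = 1 (b = (-1)² = 1)
m = 1
(m + V)*(c + 2*(-3)) = (1 - 13)*(0 + 2*(-3)) = -12*(0 - 6) = -12*(-6) = 72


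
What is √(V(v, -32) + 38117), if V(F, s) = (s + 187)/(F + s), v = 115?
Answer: √262600878/83 ≈ 195.24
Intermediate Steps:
V(F, s) = (187 + s)/(F + s)
√(V(v, -32) + 38117) = √((187 - 32)/(115 - 32) + 38117) = √(155/83 + 38117) = √(3163866/83) = √262600878/83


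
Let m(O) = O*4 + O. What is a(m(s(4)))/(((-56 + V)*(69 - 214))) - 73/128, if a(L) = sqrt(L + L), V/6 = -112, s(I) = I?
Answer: -73/128 + sqrt(10)/52780 ≈ -0.57025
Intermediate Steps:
V = -672 (V = 6*(-112) = -672)
m(O) = 5*O (m(O) = 4*O + O = 5*O)
a(L) = sqrt(2)*sqrt(L) (a(L) = sqrt(2*L) = sqrt(2)*sqrt(L))
a(m(s(4)))/(((-56 + V)*(69 - 214))) - 73/128 = (sqrt(2)*sqrt(5*4))/(((-56 - 672)*(69 - 214))) - 73/128 = (sqrt(2)*sqrt(20))/((-728*(-145))) - 73*1/128 = (sqrt(2)*(2*sqrt(5)))/105560 - 73/128 = (2*sqrt(10))*(1/105560) - 73/128 = sqrt(10)/52780 - 73/128 = -73/128 + sqrt(10)/52780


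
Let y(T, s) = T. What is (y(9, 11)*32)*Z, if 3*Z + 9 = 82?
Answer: 7008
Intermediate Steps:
Z = 73/3 (Z = -3 + (⅓)*82 = -3 + 82/3 = 73/3 ≈ 24.333)
(y(9, 11)*32)*Z = (9*32)*(73/3) = 288*(73/3) = 7008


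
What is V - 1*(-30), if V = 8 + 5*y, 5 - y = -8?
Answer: 103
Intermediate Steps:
y = 13 (y = 5 - 1*(-8) = 5 + 8 = 13)
V = 73 (V = 8 + 5*13 = 8 + 65 = 73)
V - 1*(-30) = 73 - 1*(-30) = 73 + 30 = 103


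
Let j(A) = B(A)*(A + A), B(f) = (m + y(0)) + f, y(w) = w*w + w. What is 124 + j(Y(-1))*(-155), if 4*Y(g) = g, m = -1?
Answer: 217/8 ≈ 27.125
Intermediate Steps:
y(w) = w + w² (y(w) = w² + w = w + w²)
B(f) = -1 + f (B(f) = (-1 + 0*(1 + 0)) + f = (-1 + 0*1) + f = (-1 + 0) + f = -1 + f)
Y(g) = g/4
j(A) = 2*A*(-1 + A) (j(A) = (-1 + A)*(A + A) = (-1 + A)*(2*A) = 2*A*(-1 + A))
124 + j(Y(-1))*(-155) = 124 + (2*((¼)*(-1))*(-1 + (¼)*(-1)))*(-155) = 124 + (2*(-¼)*(-1 - ¼))*(-155) = 124 + (2*(-¼)*(-5/4))*(-155) = 124 + (5/8)*(-155) = 124 - 775/8 = 217/8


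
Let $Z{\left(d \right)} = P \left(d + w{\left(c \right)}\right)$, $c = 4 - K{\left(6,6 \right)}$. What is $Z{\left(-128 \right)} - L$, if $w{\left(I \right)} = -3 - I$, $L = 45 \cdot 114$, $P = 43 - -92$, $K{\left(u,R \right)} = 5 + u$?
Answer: $-21870$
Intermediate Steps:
$P = 135$ ($P = 43 + 92 = 135$)
$L = 5130$
$c = -7$ ($c = 4 - \left(5 + 6\right) = 4 - 11 = -7$)
$Z{\left(d \right)} = 540 + 135 d$ ($Z{\left(d \right)} = 135 \left(d - -4\right) = 135 \left(d + \left(-3 + 7\right)\right) = 135 \left(d + 4\right) = 135 \left(4 + d\right) = 540 + 135 d$)
$Z{\left(-128 \right)} - L = \left(540 + 135 \left(-128\right)\right) - 5130 = \left(540 - 17280\right) - 5130 = -16740 - 5130 = -21870$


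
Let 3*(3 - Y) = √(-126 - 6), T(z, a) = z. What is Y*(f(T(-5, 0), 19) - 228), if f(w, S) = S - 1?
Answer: -630 + 140*I*√33 ≈ -630.0 + 804.24*I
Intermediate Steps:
f(w, S) = -1 + S
Y = 3 - 2*I*√33/3 (Y = 3 - √(-126 - 6)/3 = 3 - 2*I*√33/3 ≈ 3.0 - 3.8297*I)
Y*(f(T(-5, 0), 19) - 228) = (3 - 2*I*√33/3)*((-1 + 19) - 228) = (3 - 2*I*√33/3)*(18 - 228) = (3 - 2*I*√33/3)*(-210) = -630 + 140*I*√33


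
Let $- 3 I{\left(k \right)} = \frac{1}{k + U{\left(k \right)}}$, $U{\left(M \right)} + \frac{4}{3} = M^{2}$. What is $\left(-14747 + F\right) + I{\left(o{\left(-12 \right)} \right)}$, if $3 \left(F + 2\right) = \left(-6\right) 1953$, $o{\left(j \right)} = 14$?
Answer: $- \frac{11678031}{626} \approx -18655.0$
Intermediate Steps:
$F = -3908$ ($F = -2 + \frac{\left(-6\right) 1953}{3} = -2 + \frac{1}{3} \left(-11718\right) = -2 - 3906 = -3908$)
$U{\left(M \right)} = - \frac{4}{3} + M^{2}$
$I{\left(k \right)} = - \frac{1}{3 \left(- \frac{4}{3} + k + k^{2}\right)}$ ($I{\left(k \right)} = - \frac{1}{3 \left(k + \left(- \frac{4}{3} + k^{2}\right)\right)} = - \frac{1}{3 \left(- \frac{4}{3} + k + k^{2}\right)}$)
$\left(-14747 + F\right) + I{\left(o{\left(-12 \right)} \right)} = \left(-14747 - 3908\right) - \frac{1}{-4 + 3 \cdot 14 + 3 \cdot 14^{2}} = -18655 - \frac{1}{-4 + 42 + 3 \cdot 196} = -18655 - \frac{1}{-4 + 42 + 588} = -18655 - \frac{1}{626} = - \frac{11678031}{626}$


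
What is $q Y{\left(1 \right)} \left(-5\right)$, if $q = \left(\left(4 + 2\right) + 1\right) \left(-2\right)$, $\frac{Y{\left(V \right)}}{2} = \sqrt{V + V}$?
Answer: $140 \sqrt{2} \approx 197.99$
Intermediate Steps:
$Y{\left(V \right)} = 2 \sqrt{2} \sqrt{V}$ ($Y{\left(V \right)} = 2 \sqrt{V + V} = 2 \sqrt{2 V} = 2 \sqrt{2} \sqrt{V}$)
$q = -14$ ($q = \left(6 + 1\right) \left(-2\right) = 7 \left(-2\right) = -14$)
$q Y{\left(1 \right)} \left(-5\right) = - 14 \cdot 2 \sqrt{2} \sqrt{1} \left(-5\right) = - 14 \cdot 2 \sqrt{2} \cdot 1 \left(-5\right) = - 14 \cdot 2 \sqrt{2} \left(-5\right) = - 28 \sqrt{2} \left(-5\right) = 140 \sqrt{2}$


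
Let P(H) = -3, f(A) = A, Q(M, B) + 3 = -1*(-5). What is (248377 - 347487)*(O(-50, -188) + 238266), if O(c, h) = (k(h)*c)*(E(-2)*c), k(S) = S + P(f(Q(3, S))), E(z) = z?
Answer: -118264593260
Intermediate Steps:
Q(M, B) = 2 (Q(M, B) = -3 - 1*(-5) = -3 + 5 = 2)
k(S) = -3 + S (k(S) = S - 3 = -3 + S)
O(c, h) = -2*c**2*(-3 + h) (O(c, h) = ((-3 + h)*c)*(-2*c) = (c*(-3 + h))*(-2*c) = -2*c**2*(-3 + h))
(248377 - 347487)*(O(-50, -188) + 238266) = (248377 - 347487)*(2*(-50)**2*(3 - 1*(-188)) + 238266) = -99110*(2*2500*(3 + 188) + 238266) = -99110*(2*2500*191 + 238266) = -99110*(955000 + 238266) = -99110*1193266 = -118264593260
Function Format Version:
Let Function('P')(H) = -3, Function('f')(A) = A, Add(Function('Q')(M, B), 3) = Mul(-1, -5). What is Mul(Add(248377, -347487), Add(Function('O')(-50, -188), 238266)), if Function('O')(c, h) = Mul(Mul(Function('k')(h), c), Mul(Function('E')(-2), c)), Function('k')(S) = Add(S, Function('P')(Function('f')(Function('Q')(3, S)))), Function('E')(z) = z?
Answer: -118264593260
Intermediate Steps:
Function('Q')(M, B) = 2 (Function('Q')(M, B) = Add(-3, Mul(-1, -5)) = Add(-3, 5) = 2)
Function('k')(S) = Add(-3, S) (Function('k')(S) = Add(S, -3) = Add(-3, S))
Function('O')(c, h) = Mul(-2, Pow(c, 2), Add(-3, h)) (Function('O')(c, h) = Mul(Mul(Add(-3, h), c), Mul(-2, c)) = Mul(Mul(c, Add(-3, h)), Mul(-2, c)) = Mul(-2, Pow(c, 2), Add(-3, h)))
Mul(Add(248377, -347487), Add(Function('O')(-50, -188), 238266)) = Mul(Add(248377, -347487), Add(Mul(2, Pow(-50, 2), Add(3, Mul(-1, -188))), 238266)) = Mul(-99110, Add(Mul(2, 2500, Add(3, 188)), 238266)) = Mul(-99110, Add(Mul(2, 2500, 191), 238266)) = Mul(-99110, Add(955000, 238266)) = Mul(-99110, 1193266) = -118264593260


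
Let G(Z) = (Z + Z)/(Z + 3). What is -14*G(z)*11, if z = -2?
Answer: 616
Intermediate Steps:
G(Z) = 2*Z/(3 + Z) (G(Z) = (2*Z)/(3 + Z) = 2*Z/(3 + Z))
-14*G(z)*11 = -28*(-2)/(3 - 2)*11 = -28*(-2)/1*11 = -28*(-2)*11 = -14*(-4)*11 = 56*11 = 616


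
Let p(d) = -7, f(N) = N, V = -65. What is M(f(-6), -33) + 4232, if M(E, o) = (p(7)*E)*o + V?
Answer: 2781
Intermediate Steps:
M(E, o) = -65 - 7*E*o (M(E, o) = (-7*E)*o - 65 = -7*E*o - 65 = -65 - 7*E*o)
M(f(-6), -33) + 4232 = (-65 - 7*(-6)*(-33)) + 4232 = (-65 - 1386) + 4232 = -1451 + 4232 = 2781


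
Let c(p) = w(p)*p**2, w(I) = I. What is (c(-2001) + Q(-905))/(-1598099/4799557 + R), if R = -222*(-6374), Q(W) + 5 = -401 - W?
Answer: -38454077091162614/6791505944497 ≈ -5662.1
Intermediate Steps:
Q(W) = -406 - W (Q(W) = -5 + (-401 - W) = -406 - W)
R = 1415028
c(p) = p**3 (c(p) = p*p**2 = p**3)
(c(-2001) + Q(-905))/(-1598099/4799557 + R) = ((-2001)**3 + (-406 - 1*(-905)))/(-1598099/4799557 + 1415028) = (-8012006001 + (-406 + 905))/(-1598099*1/4799557 + 1415028) = (-8012006001 + 499)/(-1598099/4799557 + 1415028) = -8012005502/6791505944497/4799557 = -8012005502*4799557/6791505944497 = -38454077091162614/6791505944497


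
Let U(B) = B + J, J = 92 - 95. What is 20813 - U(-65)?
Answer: 20881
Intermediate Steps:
J = -3
U(B) = -3 + B (U(B) = B - 3 = -3 + B)
20813 - U(-65) = 20813 - (-3 - 65) = 20813 - 1*(-68) = 20813 + 68 = 20881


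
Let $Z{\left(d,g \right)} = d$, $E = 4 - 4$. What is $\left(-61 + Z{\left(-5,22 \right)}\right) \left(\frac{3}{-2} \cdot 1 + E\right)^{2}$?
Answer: $- \frac{297}{2} \approx -148.5$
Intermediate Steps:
$E = 0$ ($E = 4 - 4 = 0$)
$\left(-61 + Z{\left(-5,22 \right)}\right) \left(\frac{3}{-2} \cdot 1 + E\right)^{2} = \left(-61 - 5\right) \left(\frac{3}{-2} \cdot 1 + 0\right)^{2} = - 66 \left(3 \left(- \frac{1}{2}\right) 1 + 0\right)^{2} = - 66 \left(\left(- \frac{3}{2}\right) 1 + 0\right)^{2} = - 66 \left(- \frac{3}{2} + 0\right)^{2} = - 66 \left(- \frac{3}{2}\right)^{2} = \left(-66\right) \frac{9}{4} = - \frac{297}{2}$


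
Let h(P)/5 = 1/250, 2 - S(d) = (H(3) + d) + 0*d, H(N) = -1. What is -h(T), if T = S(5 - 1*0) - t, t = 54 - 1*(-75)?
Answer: -1/50 ≈ -0.020000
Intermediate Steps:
t = 129 (t = 54 + 75 = 129)
S(d) = 3 - d (S(d) = 2 - ((-1 + d) + 0*d) = 2 - ((-1 + d) + 0) = 2 - (-1 + d) = 2 + (1 - d) = 3 - d)
T = -131 (T = (3 - (5 - 1*0)) - 1*129 = (3 - (5 + 0)) - 129 = (3 - 1*5) - 129 = (3 - 5) - 129 = -2 - 129 = -131)
h(P) = 1/50 (h(P) = 5/250 = 5*(1/250) = 1/50)
-h(T) = -1*1/50 = -1/50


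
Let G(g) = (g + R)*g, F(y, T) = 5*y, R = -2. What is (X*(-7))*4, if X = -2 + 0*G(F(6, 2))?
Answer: 56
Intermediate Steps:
G(g) = g*(-2 + g) (G(g) = (g - 2)*g = (-2 + g)*g = g*(-2 + g))
X = -2 (X = -2 + 0*((5*6)*(-2 + 5*6)) = -2 + 0*(30*(-2 + 30)) = -2 + 0*(30*28) = -2 + 0*840 = -2 + 0 = -2)
(X*(-7))*4 = -2*(-7)*4 = 14*4 = 56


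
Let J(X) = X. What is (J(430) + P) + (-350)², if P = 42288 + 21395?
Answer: 186613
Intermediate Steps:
P = 63683
(J(430) + P) + (-350)² = (430 + 63683) + (-350)² = 64113 + 122500 = 186613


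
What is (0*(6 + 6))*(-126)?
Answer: 0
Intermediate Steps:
(0*(6 + 6))*(-126) = (0*12)*(-126) = 0*(-126) = 0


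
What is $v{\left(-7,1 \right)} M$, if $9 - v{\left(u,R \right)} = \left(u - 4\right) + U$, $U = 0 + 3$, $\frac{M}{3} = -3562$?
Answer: $-181662$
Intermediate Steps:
$M = -10686$ ($M = 3 \left(-3562\right) = -10686$)
$U = 3$
$v{\left(u,R \right)} = 10 - u$ ($v{\left(u,R \right)} = 9 - \left(\left(u - 4\right) + 3\right) = 9 - \left(\left(-4 + u\right) + 3\right) = 9 - \left(-1 + u\right) = 10 - u$)
$v{\left(-7,1 \right)} M = \left(10 - -7\right) \left(-10686\right) = \left(10 + 7\right) \left(-10686\right) = 17 \left(-10686\right) = -181662$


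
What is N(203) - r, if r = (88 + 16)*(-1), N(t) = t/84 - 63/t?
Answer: 36925/348 ≈ 106.11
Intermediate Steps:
N(t) = -63/t + t/84 (N(t) = t*(1/84) - 63/t = t/84 - 63/t = -63/t + t/84)
r = -104 (r = 104*(-1) = -104)
N(203) - r = (-63/203 + (1/84)*203) - 1*(-104) = (-63*1/203 + 29/12) + 104 = (-9/29 + 29/12) + 104 = 733/348 + 104 = 36925/348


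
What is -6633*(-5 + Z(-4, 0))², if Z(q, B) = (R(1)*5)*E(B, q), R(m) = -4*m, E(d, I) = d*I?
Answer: -165825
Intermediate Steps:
E(d, I) = I*d
Z(q, B) = -20*B*q (Z(q, B) = (-4*1*5)*(q*B) = (-4*5)*(B*q) = -20*B*q)
-6633*(-5 + Z(-4, 0))² = -6633*(-5 - 20*0*(-4))² = -6633*(-5 + 0)² = -6633*(-5)² = -6633*25 = -165825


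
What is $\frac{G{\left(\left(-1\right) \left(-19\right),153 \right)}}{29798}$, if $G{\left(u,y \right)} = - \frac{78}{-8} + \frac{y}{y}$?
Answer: $\frac{43}{119192} \approx 0.00036076$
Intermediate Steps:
$G{\left(u,y \right)} = \frac{43}{4}$ ($G{\left(u,y \right)} = \left(-78\right) \left(- \frac{1}{8}\right) + 1 = \frac{39}{4} + 1 = \frac{43}{4}$)
$\frac{G{\left(\left(-1\right) \left(-19\right),153 \right)}}{29798} = \frac{43}{4 \cdot 29798} = \frac{43}{4} \cdot \frac{1}{29798} = \frac{43}{119192}$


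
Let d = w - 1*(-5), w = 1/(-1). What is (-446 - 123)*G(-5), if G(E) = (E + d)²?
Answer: -569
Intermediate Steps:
w = -1
d = 4 (d = -1 - 1*(-5) = -1 + 5 = 4)
G(E) = (4 + E)² (G(E) = (E + 4)² = (4 + E)²)
(-446 - 123)*G(-5) = (-446 - 123)*(4 - 5)² = -569*(-1)² = -569*1 = -569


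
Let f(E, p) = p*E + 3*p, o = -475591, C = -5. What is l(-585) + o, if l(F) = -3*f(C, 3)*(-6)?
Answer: -475699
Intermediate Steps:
f(E, p) = 3*p + E*p (f(E, p) = E*p + 3*p = 3*p + E*p)
l(F) = -108 (l(F) = -9*(3 - 5)*(-6) = -9*(-2)*(-6) = -3*(-6)*(-6) = 18*(-6) = -108)
l(-585) + o = -108 - 475591 = -475699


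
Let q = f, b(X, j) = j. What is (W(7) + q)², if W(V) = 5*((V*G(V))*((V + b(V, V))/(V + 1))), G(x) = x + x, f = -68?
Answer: 2493241/4 ≈ 6.2331e+5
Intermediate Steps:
q = -68
G(x) = 2*x
W(V) = 20*V³/(1 + V) (W(V) = 5*((V*(2*V))*((V + V)/(V + 1))) = 5*((2*V²)*((2*V)/(1 + V))) = 5*((2*V²)*(2*V/(1 + V))) = 5*(4*V³/(1 + V)) = 20*V³/(1 + V))
(W(7) + q)² = (20*7³/(1 + 7) - 68)² = (20*343/8 - 68)² = (20*343*(⅛) - 68)² = (1715/2 - 68)² = (1579/2)² = 2493241/4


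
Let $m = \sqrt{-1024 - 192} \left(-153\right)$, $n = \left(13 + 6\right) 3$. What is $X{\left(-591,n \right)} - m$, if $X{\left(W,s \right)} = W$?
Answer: $-591 + 1224 i \sqrt{19} \approx -591.0 + 5335.3 i$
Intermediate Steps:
$n = 57$ ($n = 19 \cdot 3 = 57$)
$m = - 1224 i \sqrt{19}$ ($m = \sqrt{-1216} \left(-153\right) = 8 i \sqrt{19} \left(-153\right) = - 1224 i \sqrt{19} \approx - 5335.3 i$)
$X{\left(-591,n \right)} - m = -591 - - 1224 i \sqrt{19} = -591 + 1224 i \sqrt{19}$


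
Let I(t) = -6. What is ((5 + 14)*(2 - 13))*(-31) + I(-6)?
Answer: 6473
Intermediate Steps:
((5 + 14)*(2 - 13))*(-31) + I(-6) = ((5 + 14)*(2 - 13))*(-31) - 6 = (19*(-11))*(-31) - 6 = -209*(-31) - 6 = 6479 - 6 = 6473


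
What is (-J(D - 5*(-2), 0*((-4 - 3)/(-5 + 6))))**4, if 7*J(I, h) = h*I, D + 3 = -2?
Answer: 0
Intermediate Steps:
D = -5 (D = -3 - 2 = -5)
J(I, h) = I*h/7 (J(I, h) = (h*I)/7 = (I*h)/7 = I*h/7)
(-J(D - 5*(-2), 0*((-4 - 3)/(-5 + 6))))**4 = (-(-5 - 5*(-2))*0*((-4 - 3)/(-5 + 6))/7)**4 = (-(-5 + 10)*0*(-7/1)/7)**4 = (-5*0*(-7*1)/7)**4 = (-5*0*(-7)/7)**4 = (-5*0/7)**4 = (-1*0)**4 = 0**4 = 0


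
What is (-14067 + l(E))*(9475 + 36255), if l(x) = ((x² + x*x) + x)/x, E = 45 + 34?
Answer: -636012840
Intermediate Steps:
E = 79
l(x) = (x + 2*x²)/x (l(x) = ((x² + x²) + x)/x = (2*x² + x)/x = (x + 2*x²)/x)
(-14067 + l(E))*(9475 + 36255) = (-14067 + (1 + 2*79))*(9475 + 36255) = (-14067 + (1 + 158))*45730 = (-14067 + 159)*45730 = -13908*45730 = -636012840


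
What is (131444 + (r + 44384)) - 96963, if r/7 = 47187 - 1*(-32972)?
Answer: 639978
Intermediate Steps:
r = 561113 (r = 7*(47187 - 1*(-32972)) = 7*(47187 + 32972) = 7*80159 = 561113)
(131444 + (r + 44384)) - 96963 = (131444 + (561113 + 44384)) - 96963 = (131444 + 605497) - 96963 = 736941 - 96963 = 639978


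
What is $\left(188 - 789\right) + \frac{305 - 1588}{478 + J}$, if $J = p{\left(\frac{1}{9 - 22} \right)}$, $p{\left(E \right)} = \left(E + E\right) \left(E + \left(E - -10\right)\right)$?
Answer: $- \frac{48612953}{80526} \approx -603.69$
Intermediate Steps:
$p{\left(E \right)} = 2 E \left(10 + 2 E\right)$ ($p{\left(E \right)} = 2 E \left(E + \left(E + 10\right)\right) = 2 E \left(E + \left(10 + E\right)\right) = 2 E \left(10 + 2 E\right)$)
$J = - \frac{256}{169}$ ($J = \frac{4 \left(5 + \frac{1}{9 - 22}\right)}{9 - 22} = \frac{4 \left(5 + \frac{1}{-13}\right)}{-13} = 4 \left(- \frac{1}{13}\right) \left(5 - \frac{1}{13}\right) = 4 \left(- \frac{1}{13}\right) \frac{64}{13} = - \frac{256}{169} \approx -1.5148$)
$\left(188 - 789\right) + \frac{305 - 1588}{478 + J} = \left(188 - 789\right) + \frac{305 - 1588}{478 - \frac{256}{169}} = -601 - \frac{1283}{\frac{80526}{169}} = -601 - \frac{216827}{80526} = - \frac{48612953}{80526}$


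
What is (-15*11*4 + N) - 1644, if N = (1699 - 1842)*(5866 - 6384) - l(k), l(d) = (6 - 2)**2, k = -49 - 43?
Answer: 71754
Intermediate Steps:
k = -92
l(d) = 16 (l(d) = 4**2 = 16)
N = 74058 (N = (1699 - 1842)*(5866 - 6384) - 1*16 = -143*(-518) - 16 = 74074 - 16 = 74058)
(-15*11*4 + N) - 1644 = (-15*11*4 + 74058) - 1644 = (-165*4 + 74058) - 1644 = (-660 + 74058) - 1644 = 73398 - 1644 = 71754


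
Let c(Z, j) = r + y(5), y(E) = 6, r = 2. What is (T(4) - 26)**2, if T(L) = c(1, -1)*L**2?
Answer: 10404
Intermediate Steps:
c(Z, j) = 8 (c(Z, j) = 2 + 6 = 8)
T(L) = 8*L**2
(T(4) - 26)**2 = (8*4**2 - 26)**2 = (8*16 - 26)**2 = (128 - 26)**2 = 102**2 = 10404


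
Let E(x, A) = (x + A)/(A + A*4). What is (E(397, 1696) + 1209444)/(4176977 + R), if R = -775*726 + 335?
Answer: 330841523/988784960 ≈ 0.33459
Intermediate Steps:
R = -562315 (R = -562650 + 335 = -562315)
E(x, A) = (A + x)/(5*A) (E(x, A) = (A + x)/(A + 4*A) = (A + x)/((5*A)) = (A + x)*(1/(5*A)) = (A + x)/(5*A))
(E(397, 1696) + 1209444)/(4176977 + R) = ((1/5)*(1696 + 397)/1696 + 1209444)/(4176977 - 562315) = ((1/5)*(1/1696)*2093 + 1209444)/3614662 = (2093/8480 + 1209444)*(1/3614662) = (10256087213/8480)*(1/3614662) = 330841523/988784960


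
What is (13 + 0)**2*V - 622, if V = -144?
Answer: -24958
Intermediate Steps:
(13 + 0)**2*V - 622 = (13 + 0)**2*(-144) - 622 = 13**2*(-144) - 622 = 169*(-144) - 622 = -24336 - 622 = -24958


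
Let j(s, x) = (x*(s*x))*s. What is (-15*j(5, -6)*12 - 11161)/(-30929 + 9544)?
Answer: 173161/21385 ≈ 8.0973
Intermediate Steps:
j(s, x) = s²*x² (j(s, x) = (s*x²)*s = s²*x²)
(-15*j(5, -6)*12 - 11161)/(-30929 + 9544) = (-15*5²*(-6)²*12 - 11161)/(-30929 + 9544) = (-375*36*12 - 11161)/(-21385) = (-15*900*12 - 11161)*(-1/21385) = (-13500*12 - 11161)*(-1/21385) = (-162000 - 11161)*(-1/21385) = -173161*(-1/21385) = 173161/21385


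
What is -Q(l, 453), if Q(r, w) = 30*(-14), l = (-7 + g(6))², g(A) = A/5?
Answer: 420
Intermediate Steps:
g(A) = A/5 (g(A) = A*(⅕) = A/5)
l = 841/25 (l = (-7 + (⅕)*6)² = (-7 + 6/5)² = (-29/5)² = 841/25 ≈ 33.640)
Q(r, w) = -420
-Q(l, 453) = -1*(-420) = 420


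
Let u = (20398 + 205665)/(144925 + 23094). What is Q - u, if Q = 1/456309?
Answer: -103154413448/76668581871 ≈ -1.3455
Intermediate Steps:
Q = 1/456309 ≈ 2.1915e-6
u = 226063/168019 ≈ 1.3455
Q - u = 1/456309 - 1*226063/168019 = 1/456309 - 226063/168019 = -103154413448/76668581871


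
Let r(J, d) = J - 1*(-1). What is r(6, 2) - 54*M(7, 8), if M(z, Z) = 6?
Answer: -317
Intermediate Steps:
r(J, d) = 1 + J (r(J, d) = J + 1 = 1 + J)
r(6, 2) - 54*M(7, 8) = (1 + 6) - 54*6 = 7 - 324 = -317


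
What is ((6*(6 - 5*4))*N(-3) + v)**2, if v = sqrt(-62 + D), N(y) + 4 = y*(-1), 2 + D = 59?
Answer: (84 + I*sqrt(5))**2 ≈ 7051.0 + 375.66*I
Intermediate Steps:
D = 57 (D = -2 + 59 = 57)
N(y) = -4 - y (N(y) = -4 + y*(-1) = -4 - y)
v = I*sqrt(5) (v = sqrt(-62 + 57) = sqrt(-5) = I*sqrt(5) ≈ 2.2361*I)
((6*(6 - 5*4))*N(-3) + v)**2 = ((6*(6 - 5*4))*(-4 - 1*(-3)) + I*sqrt(5))**2 = ((6*(6 - 20))*(-4 + 3) + I*sqrt(5))**2 = ((6*(-14))*(-1) + I*sqrt(5))**2 = (-84*(-1) + I*sqrt(5))**2 = (84 + I*sqrt(5))**2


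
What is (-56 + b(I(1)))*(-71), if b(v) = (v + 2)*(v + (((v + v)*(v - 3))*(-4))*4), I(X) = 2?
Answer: -14768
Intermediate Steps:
b(v) = (2 + v)*(v - 32*v*(-3 + v)) (b(v) = (2 + v)*(v + (((2*v)*(-3 + v))*(-4))*4) = (2 + v)*(v + ((2*v*(-3 + v))*(-4))*4) = (2 + v)*(v - 8*v*(-3 + v)*4) = (2 + v)*(v - 32*v*(-3 + v)))
(-56 + b(I(1)))*(-71) = (-56 + 2*(194 - 32*2**2 + 33*2))*(-71) = (-56 + 2*(194 - 32*4 + 66))*(-71) = (-56 + 2*(194 - 128 + 66))*(-71) = (-56 + 2*132)*(-71) = (-56 + 264)*(-71) = 208*(-71) = -14768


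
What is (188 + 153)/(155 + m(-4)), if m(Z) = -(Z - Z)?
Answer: 11/5 ≈ 2.2000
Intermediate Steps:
m(Z) = 0 (m(Z) = -1*0 = 0)
(188 + 153)/(155 + m(-4)) = (188 + 153)/(155 + 0) = 341/155 = 341*(1/155) = 11/5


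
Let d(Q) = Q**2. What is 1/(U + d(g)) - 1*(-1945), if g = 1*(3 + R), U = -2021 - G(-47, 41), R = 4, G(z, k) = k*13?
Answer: 4872224/2505 ≈ 1945.0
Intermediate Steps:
G(z, k) = 13*k
U = -2554 (U = -2021 - 13*41 = -2021 - 1*533 = -2021 - 533 = -2554)
g = 7 (g = 1*(3 + 4) = 1*7 = 7)
1/(U + d(g)) - 1*(-1945) = 1/(-2554 + 7**2) - 1*(-1945) = 1/(-2554 + 49) + 1945 = 1/(-2505) + 1945 = -1/2505 + 1945 = 4872224/2505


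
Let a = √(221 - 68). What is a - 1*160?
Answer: -160 + 3*√17 ≈ -147.63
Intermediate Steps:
a = 3*√17 (a = √153 = 3*√17 ≈ 12.369)
a - 1*160 = 3*√17 - 1*160 = 3*√17 - 160 = -160 + 3*√17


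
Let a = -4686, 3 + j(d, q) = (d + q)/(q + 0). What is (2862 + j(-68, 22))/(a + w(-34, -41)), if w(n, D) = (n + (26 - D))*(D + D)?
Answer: -15713/40656 ≈ -0.38649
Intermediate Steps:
j(d, q) = -3 + (d + q)/q (j(d, q) = -3 + (d + q)/(q + 0) = -3 + (d + q)/q)
w(n, D) = 2*D*(26 + n - D) (w(n, D) = (26 + n - D)*(2*D) = 2*D*(26 + n - D))
(2862 + j(-68, 22))/(a + w(-34, -41)) = (2862 + (-2 - 68/22))/(-4686 + 2*(-41)*(26 - 34 - 1*(-41))) = (2862 + (-2 - 68*1/22))/(-4686 + 2*(-41)*(26 - 34 + 41)) = (2862 + (-2 - 34/11))/(-4686 + 2*(-41)*33) = (2862 - 56/11)/(-4686 - 2706) = (31426/11)/(-7392) = (31426/11)*(-1/7392) = -15713/40656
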